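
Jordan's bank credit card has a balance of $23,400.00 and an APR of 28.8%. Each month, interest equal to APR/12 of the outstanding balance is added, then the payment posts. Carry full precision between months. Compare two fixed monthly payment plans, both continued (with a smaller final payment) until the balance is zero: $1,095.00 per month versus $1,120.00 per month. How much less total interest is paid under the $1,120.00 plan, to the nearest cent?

$338.69

Monthly rate r = 28.8%/12 = 2.4% = 0.024.
At $1,095.00/mo: n = ⌈−ln(1 − rB₀/P)/ln(1+r)⌉ = 31 payments (last $360.32); total interest = total paid − $23,400.00 = $9,810.32.
At $1,120.00/mo: 30 payments (last $391.63); total interest $9,471.63.
Interest saved = $9,810.32 − $9,471.63 = $338.69.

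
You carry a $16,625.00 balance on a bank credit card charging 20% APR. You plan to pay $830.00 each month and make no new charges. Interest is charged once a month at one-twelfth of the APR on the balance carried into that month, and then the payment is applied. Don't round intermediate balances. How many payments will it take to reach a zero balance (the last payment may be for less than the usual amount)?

Monthly rate r = 20%/12 = 1.66667% = 0.0166667.
Recurrence: B ← B·(1+r) − $830.00.
Month 1: interest $277.08; balance after payment $16,072.08.
Month 2: interest $267.87; balance after payment $15,509.95.
Closed form: n = −ln(1 − rB₀/P)/ln(1+r) = −ln(0.66616)/ln(1.01667) ≈ 24.576, so the balance reaches zero during payment 25.

25 payments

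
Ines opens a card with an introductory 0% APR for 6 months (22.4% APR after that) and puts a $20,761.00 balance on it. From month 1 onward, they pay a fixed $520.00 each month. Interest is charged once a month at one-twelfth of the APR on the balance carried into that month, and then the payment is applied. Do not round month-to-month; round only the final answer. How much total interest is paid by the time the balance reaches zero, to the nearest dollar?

$10,564

Promo months 1–6 at r₀ = 0%/12 = 0; months 7+ at r₁ = 22.4%/12 = 0.0186667.
After month 6 (no interest yet): B = $20,761.00 − 6·$520.00 = $17,641.00.
Then at r₁ with $520.00/mo: n₂ = −ln(1 − r₁·B/P)/ln(1+r₁) ≈ 54.24 → 55 more payments.
Total paid = 60·$520.00 + $124.95 = $31,324.95; interest = $31,324.95 − $20,761.00 = $10,563.95.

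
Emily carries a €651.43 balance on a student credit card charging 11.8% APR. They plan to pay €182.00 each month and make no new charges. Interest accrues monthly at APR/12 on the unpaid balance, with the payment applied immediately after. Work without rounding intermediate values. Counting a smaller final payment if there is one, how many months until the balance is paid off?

Monthly rate r = 11.8%/12 = 0.983333% = 0.00983333.
Recurrence: B ← B·(1+r) − €182.00.
Month 1: interest €6.41; balance after payment €475.84.
Month 2: interest €4.68; balance after payment €298.51.
Month 3: interest €2.94; balance after payment €119.45.
Month 4: interest €1.17; balance after payment €0.00.

4 payments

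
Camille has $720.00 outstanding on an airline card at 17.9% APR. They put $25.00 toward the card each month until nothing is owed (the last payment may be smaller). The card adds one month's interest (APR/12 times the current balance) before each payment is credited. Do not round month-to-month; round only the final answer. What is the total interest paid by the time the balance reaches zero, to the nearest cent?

Monthly rate r = 17.9%/12 = 1.49167% = 0.0149167.
Payoff takes n = ⌈−ln(1 − rB₀/P)/ln(1+r)⌉ = ⌈37.917⌉ = 38 payments; the last is $22.94.
Total paid = 37·$25.00 + $22.94 = $947.94.
Total interest = total paid − principal = $947.94 − $720.00 = $227.94.

$227.94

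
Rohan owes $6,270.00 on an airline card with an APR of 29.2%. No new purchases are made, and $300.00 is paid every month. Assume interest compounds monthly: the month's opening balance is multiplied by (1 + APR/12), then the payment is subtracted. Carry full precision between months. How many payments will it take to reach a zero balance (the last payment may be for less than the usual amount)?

Monthly rate r = 29.2%/12 = 2.43333% = 0.0243333.
Recurrence: B ← B·(1+r) − $300.00.
Month 1: interest $152.57; balance after payment $6,122.57.
Month 2: interest $148.98; balance after payment $5,971.55.
Closed form: n = −ln(1 − rB₀/P)/ln(1+r) = −ln(0.49143)/ln(1.02433) ≈ 29.550, so the balance reaches zero during payment 30.

30 months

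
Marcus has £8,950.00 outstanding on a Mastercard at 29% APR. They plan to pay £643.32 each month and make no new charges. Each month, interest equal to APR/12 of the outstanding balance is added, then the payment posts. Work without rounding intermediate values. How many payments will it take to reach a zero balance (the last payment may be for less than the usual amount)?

Monthly rate r = 29%/12 = 2.41667% = 0.0241667.
Recurrence: B ← B·(1+r) − £643.32.
Month 1: interest £216.29; balance after payment £8,522.97.
Month 2: interest £205.97; balance after payment £8,085.62.
Closed form: n = −ln(1 − rB₀/P)/ln(1+r) = −ln(0.66379)/ln(1.02417) ≈ 17.161, so the balance reaches zero during payment 18.

18 payments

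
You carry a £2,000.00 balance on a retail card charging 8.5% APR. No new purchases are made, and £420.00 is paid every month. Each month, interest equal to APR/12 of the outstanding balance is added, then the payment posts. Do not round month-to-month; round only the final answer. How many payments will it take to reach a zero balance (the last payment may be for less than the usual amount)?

5 months

Monthly rate r = 8.5%/12 = 0.708333% = 0.00708333.
Recurrence: B ← B·(1+r) − £420.00.
Month 1: interest £14.17; balance after payment £1,594.17.
Month 2: interest £11.29; balance after payment £1,185.46.
Month 3: interest £8.40; balance after payment £773.86.
Month 4: interest £5.48; balance after payment £359.34.
Month 5: interest £2.55; balance after payment £0.00.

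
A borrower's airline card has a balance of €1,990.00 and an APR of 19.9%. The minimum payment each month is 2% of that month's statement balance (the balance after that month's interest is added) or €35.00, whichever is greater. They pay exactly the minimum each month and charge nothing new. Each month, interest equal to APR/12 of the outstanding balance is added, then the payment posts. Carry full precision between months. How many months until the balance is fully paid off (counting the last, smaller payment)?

142 months

Monthly rate r = 19.9%/12 = 1.65833% = 0.0165833.
While 2% of the post-interest balance exceeds €35.00, each month B ← (B·(1+r))·(1 − 0.02), i.e. B shrinks by the factor (1+r)·0.98 = 0.99625.
This holds for months 1–39. Entering month 40 the balance is €1,718.88; 2% of the post-interest balance is now below €35.00, so the flat €35.00 minimum applies from here.
From month 40 a fixed €35.00 at rate r clears €1,718.88 in 103 more payments. Total: 39 + 103 = 142 months.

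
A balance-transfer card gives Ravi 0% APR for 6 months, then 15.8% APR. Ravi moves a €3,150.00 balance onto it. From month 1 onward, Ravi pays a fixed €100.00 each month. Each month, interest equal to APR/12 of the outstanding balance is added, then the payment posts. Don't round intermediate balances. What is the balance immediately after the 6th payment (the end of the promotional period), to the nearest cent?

€2,550.00

Promo months 1–6 at r₀ = 0%/12 = 0; months 7+ at r₁ = 15.8%/12 = 0.0131667.
After month 6 (no interest yet): B = €3,150.00 − 6·€100.00 = €2,550.00.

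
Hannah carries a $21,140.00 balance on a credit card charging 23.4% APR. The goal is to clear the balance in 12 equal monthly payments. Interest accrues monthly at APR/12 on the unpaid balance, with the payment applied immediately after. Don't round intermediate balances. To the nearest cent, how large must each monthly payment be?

$1,992.86

Monthly rate r = 23.4%/12 = 1.95% = 0.0195.
Level-payment amortization: P = B₀·r / (1 − (1+r)^(−n)) = 21140.00·0.0195 / (1 − 1.0195^(−12)).
Denominator 1 − (1+r)^(−12) = 0.206853817.
P = 412.23 / 0.206853817 ≈ 1992.86.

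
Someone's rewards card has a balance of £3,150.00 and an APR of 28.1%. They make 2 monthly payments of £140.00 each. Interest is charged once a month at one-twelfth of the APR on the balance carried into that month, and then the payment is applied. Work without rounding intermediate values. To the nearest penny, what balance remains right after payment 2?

£3,015.97

Monthly rate r = 28.1%/12 = 2.34167% = 0.0234167.
Each month: B ← B·(1+r) − £140.00.
Month 1: interest £73.76; balance after payment £3,083.76.
Month 2: interest £72.21; balance after payment £3,015.97.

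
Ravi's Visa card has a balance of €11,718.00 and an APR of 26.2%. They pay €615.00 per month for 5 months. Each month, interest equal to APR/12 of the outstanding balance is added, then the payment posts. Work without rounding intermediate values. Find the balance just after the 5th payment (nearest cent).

Monthly rate r = 26.2%/12 = 2.18333% = 0.0218333.
Each month: B ← B·(1+r) − €615.00.
Month 1: interest €255.84; balance after payment €11,358.84.
Month 2: interest €248.00; balance after payment €10,991.84.
Month 3: interest €239.99; balance after payment €10,616.83.
Month 4: interest €231.80; balance after payment €10,233.63.
Month 5: interest €223.43; balance after payment €9,842.07.

€9,842.07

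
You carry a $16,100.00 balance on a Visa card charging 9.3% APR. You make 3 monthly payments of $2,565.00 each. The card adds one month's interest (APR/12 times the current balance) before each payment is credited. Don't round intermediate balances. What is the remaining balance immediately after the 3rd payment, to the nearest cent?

$8,722.44

Monthly rate r = 9.3%/12 = 0.775% = 0.00775.
Each month: B ← B·(1+r) − $2,565.00.
Month 1: interest $124.78; balance after payment $13,659.77.
Month 2: interest $105.86; balance after payment $11,200.64.
Month 3: interest $86.80; balance after payment $8,722.44.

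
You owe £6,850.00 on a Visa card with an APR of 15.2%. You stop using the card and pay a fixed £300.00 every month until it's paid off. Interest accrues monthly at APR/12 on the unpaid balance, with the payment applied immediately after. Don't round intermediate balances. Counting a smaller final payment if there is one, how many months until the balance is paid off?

Monthly rate r = 15.2%/12 = 1.26667% = 0.0126667.
Recurrence: B ← B·(1+r) − £300.00.
Month 1: interest £86.77; balance after payment £6,636.77.
Month 2: interest £84.07; balance after payment £6,420.83.
Closed form: n = −ln(1 − rB₀/P)/ln(1+r) = −ln(0.71078)/ln(1.01267) ≈ 27.123, so the balance reaches zero during payment 28.

28 months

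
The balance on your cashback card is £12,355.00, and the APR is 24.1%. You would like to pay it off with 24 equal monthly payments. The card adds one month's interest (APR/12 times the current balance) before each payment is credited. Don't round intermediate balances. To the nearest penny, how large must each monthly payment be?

Monthly rate r = 24.1%/12 = 2.00833% = 0.0200833.
Level-payment amortization: P = B₀·r / (1 − (1+r)^(−n)) = 12355.00·0.0200833 / (1 − 1.02008^(−24)).
Denominator 1 − (1+r)^(−24) = 0.37949633.
P = 248.13 / 0.37949633 ≈ 653.84.

£653.84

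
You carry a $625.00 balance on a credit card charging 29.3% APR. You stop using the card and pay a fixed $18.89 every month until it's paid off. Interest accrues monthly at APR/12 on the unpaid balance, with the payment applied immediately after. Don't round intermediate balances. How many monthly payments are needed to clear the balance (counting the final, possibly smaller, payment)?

Monthly rate r = 29.3%/12 = 2.44167% = 0.0244167.
Recurrence: B ← B·(1+r) − $18.89.
Month 1: interest $15.26; balance after payment $621.37.
Month 2: interest $15.17; balance after payment $617.65.
Closed form: n = −ln(1 − rB₀/P)/ln(1+r) = −ln(0.19214)/ln(1.02442) ≈ 68.378, so the balance reaches zero during payment 69.

69 months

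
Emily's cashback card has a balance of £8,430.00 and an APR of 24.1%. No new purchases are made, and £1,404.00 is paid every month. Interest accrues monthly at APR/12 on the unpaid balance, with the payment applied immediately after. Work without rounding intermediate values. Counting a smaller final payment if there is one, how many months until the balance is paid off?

7 payments

Monthly rate r = 24.1%/12 = 2.00833% = 0.0200833.
Recurrence: B ← B·(1+r) − £1,404.00.
Month 1: interest £169.30; balance after payment £7,195.30.
Month 2: interest £144.51; balance after payment £5,935.81.
Closed form: n = −ln(1 − rB₀/P)/ln(1+r) = −ln(0.87941)/ln(1.02008) ≈ 6.462, so the balance reaches zero during payment 7.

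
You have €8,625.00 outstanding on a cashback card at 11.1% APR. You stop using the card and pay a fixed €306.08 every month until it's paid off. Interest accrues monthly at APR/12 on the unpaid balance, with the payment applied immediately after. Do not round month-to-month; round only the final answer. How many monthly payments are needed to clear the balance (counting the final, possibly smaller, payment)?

Monthly rate r = 11.1%/12 = 0.925% = 0.00925.
Recurrence: B ← B·(1+r) − €306.08.
Month 1: interest €79.78; balance after payment €8,398.70.
Month 2: interest €77.69; balance after payment €8,170.31.
Closed form: n = −ln(1 − rB₀/P)/ln(1+r) = −ln(0.73935)/ln(1.00925) ≈ 32.798, so the balance reaches zero during payment 33.

33 months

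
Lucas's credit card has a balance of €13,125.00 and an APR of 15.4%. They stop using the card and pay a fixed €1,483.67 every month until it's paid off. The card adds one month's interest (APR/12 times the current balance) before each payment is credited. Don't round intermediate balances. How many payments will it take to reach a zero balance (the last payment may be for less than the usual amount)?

10 months

Monthly rate r = 15.4%/12 = 1.28333% = 0.0128333.
Recurrence: B ← B·(1+r) − €1,483.67.
Month 1: interest €168.44; balance after payment €11,809.77.
Month 2: interest €151.56; balance after payment €10,477.66.
Closed form: n = −ln(1 − rB₀/P)/ln(1+r) = −ln(0.88647)/ln(1.01283) ≈ 9.450, so the balance reaches zero during payment 10.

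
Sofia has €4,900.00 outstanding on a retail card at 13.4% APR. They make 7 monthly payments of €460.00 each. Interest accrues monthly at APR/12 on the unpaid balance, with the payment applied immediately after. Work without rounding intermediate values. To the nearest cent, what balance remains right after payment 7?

Monthly rate r = 13.4%/12 = 1.11667% = 0.0111667.
Each month: B ← B·(1+r) − €460.00.
Month 1: interest €54.72; balance after payment €4,494.72.
Month 2: interest €50.19; balance after payment €4,084.91.
Month 3: interest €45.61; balance after payment €3,670.52.
Month 4: interest €40.99; balance after payment €3,251.51.
Month 5: interest €36.31; balance after payment €2,827.82.
Month 6: interest €31.58; balance after payment €2,399.40.
Month 7: interest €26.79; balance after payment €1,966.19.

€1,966.19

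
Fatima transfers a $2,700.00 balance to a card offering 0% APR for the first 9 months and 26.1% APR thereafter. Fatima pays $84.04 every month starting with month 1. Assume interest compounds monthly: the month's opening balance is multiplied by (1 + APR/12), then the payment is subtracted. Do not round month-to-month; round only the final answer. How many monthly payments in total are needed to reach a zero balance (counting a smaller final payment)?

42 months

Promo months 1–9 at r₀ = 0%/12 = 0; months 10+ at r₁ = 26.1%/12 = 0.02175.
After month 9 (no interest yet): B = $2,700.00 − 9·$84.04 = $1,943.64.
Then at r₁ with $84.04/mo: n₂ = −ln(1 − r₁·B/P)/ln(1+r₁) ≈ 32.50 → 33 more payments.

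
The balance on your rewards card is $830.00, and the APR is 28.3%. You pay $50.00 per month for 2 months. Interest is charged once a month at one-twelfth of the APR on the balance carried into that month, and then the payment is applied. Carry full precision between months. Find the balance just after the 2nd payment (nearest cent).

Monthly rate r = 28.3%/12 = 2.35833% = 0.0235833.
Each month: B ← B·(1+r) − $50.00.
Month 1: interest $19.57; balance after payment $799.57.
Month 2: interest $18.86; balance after payment $768.43.

$768.43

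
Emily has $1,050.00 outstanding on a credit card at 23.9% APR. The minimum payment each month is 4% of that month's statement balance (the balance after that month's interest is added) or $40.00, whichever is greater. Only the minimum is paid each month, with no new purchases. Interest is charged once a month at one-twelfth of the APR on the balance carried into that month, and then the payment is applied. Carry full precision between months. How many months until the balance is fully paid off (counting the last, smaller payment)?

38 months

Monthly rate r = 23.9%/12 = 1.99167% = 0.0199167.
While 4% of the post-interest balance exceeds $40.00, each month B ← (B·(1+r))·(1 − 0.04), i.e. B shrinks by the factor (1+r)·0.96 = 0.97912.
This holds for months 1–4. Entering month 5 the balance is $965.01; 4% of the post-interest balance is now below $40.00, so the flat $40.00 minimum applies from here.
From month 5 a fixed $40.00 at rate r clears $965.01 in 34 more payments. Total: 4 + 34 = 38 months.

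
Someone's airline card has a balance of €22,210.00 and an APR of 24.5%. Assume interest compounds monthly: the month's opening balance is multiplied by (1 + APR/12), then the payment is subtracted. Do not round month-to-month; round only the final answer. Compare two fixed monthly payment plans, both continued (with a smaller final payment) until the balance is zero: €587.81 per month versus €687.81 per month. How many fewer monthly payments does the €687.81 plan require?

Monthly rate r = 24.5%/12 = 2.04167% = 0.0204167.
At €587.81/mo: n = ⌈−ln(1 − rB₀/P)/ln(1+r)⌉ = 74 payments (last €14.86); total interest = total paid − €22,210.00 = €20,714.99.
At €687.81/mo: 54 payments (last €188.10); total interest €14,432.03.
Payments saved = 74 − 54 = 20.

20 fewer payments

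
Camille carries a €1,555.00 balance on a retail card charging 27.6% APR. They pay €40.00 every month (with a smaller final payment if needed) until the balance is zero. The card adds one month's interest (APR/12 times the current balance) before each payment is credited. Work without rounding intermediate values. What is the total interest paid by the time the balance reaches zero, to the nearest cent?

€2,395.04

Monthly rate r = 27.6%/12 = 2.3% = 0.023.
Payoff takes n = ⌈−ln(1 − rB₀/P)/ln(1+r)⌉ = ⌈98.749⌉ = 99 payments; the last is €30.04.
Total paid = 98·€40.00 + €30.04 = €3,950.04.
Total interest = total paid − principal = €3,950.04 − €1,555.00 = €2,395.04.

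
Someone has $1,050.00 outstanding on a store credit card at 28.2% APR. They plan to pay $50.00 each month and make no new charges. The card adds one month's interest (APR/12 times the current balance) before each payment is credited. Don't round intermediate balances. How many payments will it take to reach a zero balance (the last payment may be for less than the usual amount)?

Monthly rate r = 28.2%/12 = 2.35% = 0.0235.
Recurrence: B ← B·(1+r) − $50.00.
Month 1: interest $24.68; balance after payment $1,024.67.
Month 2: interest $24.08; balance after payment $998.75.
Closed form: n = −ln(1 − rB₀/P)/ln(1+r) = −ln(0.5065)/ln(1.0235) ≈ 29.285, so the balance reaches zero during payment 30.

30 months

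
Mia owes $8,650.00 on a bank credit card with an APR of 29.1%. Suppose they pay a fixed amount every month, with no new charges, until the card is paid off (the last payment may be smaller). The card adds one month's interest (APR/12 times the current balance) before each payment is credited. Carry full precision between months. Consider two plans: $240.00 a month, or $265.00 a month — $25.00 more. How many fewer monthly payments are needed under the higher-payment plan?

21 fewer payments

Monthly rate r = 29.1%/12 = 2.425% = 0.02425.
At $240.00/mo: n = ⌈−ln(1 − rB₀/P)/ln(1+r)⌉ = 87 payments (last $110.31); total interest = total paid − $8,650.00 = $12,100.31.
At $265.00/mo: 66 payments (last $118.53); total interest $8,693.53.
Payments saved = 87 − 66 = 21.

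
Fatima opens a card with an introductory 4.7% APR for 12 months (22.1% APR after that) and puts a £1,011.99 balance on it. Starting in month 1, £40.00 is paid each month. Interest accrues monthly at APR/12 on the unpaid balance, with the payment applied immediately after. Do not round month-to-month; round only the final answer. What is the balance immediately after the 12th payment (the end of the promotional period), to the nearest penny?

£570.12

Promo months 1–12 at r₀ = 4.7%/12 = 0.00391667; months 13+ at r₁ = 22.1%/12 = 0.0184167.
After month 12: iterate B ← B·(1+r₀) − £40.00 for 12 months → £570.12.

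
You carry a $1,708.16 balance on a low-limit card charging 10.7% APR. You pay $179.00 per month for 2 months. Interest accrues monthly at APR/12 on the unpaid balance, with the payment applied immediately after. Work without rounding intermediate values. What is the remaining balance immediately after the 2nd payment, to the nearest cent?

Monthly rate r = 10.7%/12 = 0.891667% = 0.00891667.
Each month: B ← B·(1+r) − $179.00.
Month 1: interest $15.23; balance after payment $1,544.39.
Month 2: interest $13.77; balance after payment $1,379.16.

$1,379.16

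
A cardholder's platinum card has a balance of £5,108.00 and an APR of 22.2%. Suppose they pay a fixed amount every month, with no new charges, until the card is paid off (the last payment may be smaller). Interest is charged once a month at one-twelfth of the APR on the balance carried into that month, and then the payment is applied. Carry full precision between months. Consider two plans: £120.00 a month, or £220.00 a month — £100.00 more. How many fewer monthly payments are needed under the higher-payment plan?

Monthly rate r = 22.2%/12 = 1.85% = 0.0185.
At £120.00/mo: n = ⌈−ln(1 − rB₀/P)/ln(1+r)⌉ = 85 payments (last £58.76); total interest = total paid − £5,108.00 = £5,030.76.
At £220.00/mo: 31 payments (last £137.02); total interest £1,629.02.
Payments saved = 85 − 31 = 54.

54 fewer payments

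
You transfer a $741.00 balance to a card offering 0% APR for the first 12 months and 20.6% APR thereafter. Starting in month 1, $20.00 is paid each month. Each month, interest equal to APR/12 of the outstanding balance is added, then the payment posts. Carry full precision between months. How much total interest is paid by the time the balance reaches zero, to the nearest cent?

Promo months 1–12 at r₀ = 0%/12 = 0; months 13+ at r₁ = 20.6%/12 = 0.0171667.
After month 12 (no interest yet): B = $741.00 − 12·$20.00 = $501.00.
Then at r₁ with $20.00/mo: n₂ = −ln(1 − r₁·B/P)/ln(1+r₁) ≈ 33.03 → 34 more payments.
Total paid = 45·$20.00 + $0.56 = $900.56; interest = $900.56 − $741.00 = $159.56.

$159.56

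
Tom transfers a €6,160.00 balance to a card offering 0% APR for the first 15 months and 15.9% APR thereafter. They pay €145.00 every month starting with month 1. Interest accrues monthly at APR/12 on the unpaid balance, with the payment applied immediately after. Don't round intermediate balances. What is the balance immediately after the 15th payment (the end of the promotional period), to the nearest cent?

€3,985.00

Promo months 1–15 at r₀ = 0%/12 = 0; months 16+ at r₁ = 15.9%/12 = 0.01325.
After month 15 (no interest yet): B = €6,160.00 − 15·€145.00 = €3,985.00.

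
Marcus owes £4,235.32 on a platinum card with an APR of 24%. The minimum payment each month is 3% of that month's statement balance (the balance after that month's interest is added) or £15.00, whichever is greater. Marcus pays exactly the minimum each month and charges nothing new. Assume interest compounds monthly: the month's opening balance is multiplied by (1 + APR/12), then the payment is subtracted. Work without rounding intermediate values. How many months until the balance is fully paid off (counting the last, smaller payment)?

256 months

Monthly rate r = 24%/12 = 2% = 0.02.
While 3% of the post-interest balance exceeds £15.00, each month B ← (B·(1+r))·(1 − 0.03), i.e. B shrinks by the factor (1+r)·0.97 = 0.9894.
This holds for months 1–203. Entering month 204 the balance is £486.84; 3% of the post-interest balance is now below £15.00, so the flat £15.00 minimum applies from here.
From month 204 a fixed £15.00 at rate r clears £486.84 in 53 more payments. Total: 203 + 53 = 256 months.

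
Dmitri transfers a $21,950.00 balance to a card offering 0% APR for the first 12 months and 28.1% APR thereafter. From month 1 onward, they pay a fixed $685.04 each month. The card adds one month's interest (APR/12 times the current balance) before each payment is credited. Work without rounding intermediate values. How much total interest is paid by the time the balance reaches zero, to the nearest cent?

$5,023.70

Promo months 1–12 at r₀ = 0%/12 = 0; months 13+ at r₁ = 28.1%/12 = 0.0234167.
After month 12 (no interest yet): B = $21,950.00 − 12·$685.04 = $13,729.52.
Then at r₁ with $685.04/mo: n₂ = −ln(1 − r₁·B/P)/ln(1+r₁) ≈ 27.37 → 28 more payments.
Total paid = 39·$685.04 + $257.14 = $26,973.70; interest = $26,973.70 − $21,950.00 = $5,023.70.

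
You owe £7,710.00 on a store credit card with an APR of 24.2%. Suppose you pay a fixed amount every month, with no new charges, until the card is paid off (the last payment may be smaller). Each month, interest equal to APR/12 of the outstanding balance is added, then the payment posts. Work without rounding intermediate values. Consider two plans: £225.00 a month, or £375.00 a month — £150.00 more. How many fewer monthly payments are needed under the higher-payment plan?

32 fewer payments

Monthly rate r = 24.2%/12 = 2.01667% = 0.0201667.
At £225.00/mo: n = ⌈−ln(1 − rB₀/P)/ln(1+r)⌉ = 59 payments (last £186.59); total interest = total paid − £7,710.00 = £5,526.59.
At £375.00/mo: 27 payments (last £308.37); total interest £2,348.37.
Payments saved = 59 − 27 = 32.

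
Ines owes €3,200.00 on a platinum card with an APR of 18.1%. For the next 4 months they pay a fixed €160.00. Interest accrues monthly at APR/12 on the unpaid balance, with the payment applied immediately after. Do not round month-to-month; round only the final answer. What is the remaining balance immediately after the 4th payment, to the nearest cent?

Monthly rate r = 18.1%/12 = 1.50833% = 0.0150833.
Each month: B ← B·(1+r) − €160.00.
Month 1: interest €48.27; balance after payment €3,088.27.
Month 2: interest €46.58; balance after payment €2,974.85.
Month 3: interest €44.87; balance after payment €2,859.72.
Month 4: interest €43.13; balance after payment €2,742.85.

€2,742.85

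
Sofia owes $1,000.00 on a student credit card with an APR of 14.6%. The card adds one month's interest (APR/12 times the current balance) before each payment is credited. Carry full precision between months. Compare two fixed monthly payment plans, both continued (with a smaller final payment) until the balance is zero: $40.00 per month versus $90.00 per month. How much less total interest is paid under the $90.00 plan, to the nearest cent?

Monthly rate r = 14.6%/12 = 1.21667% = 0.0121667.
At $40.00/mo: n = ⌈−ln(1 − rB₀/P)/ln(1+r)⌉ = 30 payments (last $39.50); total interest = total paid − $1,000.00 = $199.50.
At $90.00/mo: 13 payments (last $0.91); total interest $80.91.
Interest saved = $199.50 − $80.91 = $118.59.

$118.59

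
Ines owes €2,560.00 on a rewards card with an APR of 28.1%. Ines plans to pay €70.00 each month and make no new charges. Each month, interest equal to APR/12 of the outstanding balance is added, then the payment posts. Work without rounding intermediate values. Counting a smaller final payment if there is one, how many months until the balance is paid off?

Monthly rate r = 28.1%/12 = 2.34167% = 0.0234167.
Recurrence: B ← B·(1+r) − €70.00.
Month 1: interest €59.95; balance after payment €2,549.95.
Month 2: interest €59.71; balance after payment €2,539.66.
Closed form: n = −ln(1 − rB₀/P)/ln(1+r) = −ln(0.14362)/ln(1.02342) ≈ 83.839, so the balance reaches zero during payment 84.

84 payments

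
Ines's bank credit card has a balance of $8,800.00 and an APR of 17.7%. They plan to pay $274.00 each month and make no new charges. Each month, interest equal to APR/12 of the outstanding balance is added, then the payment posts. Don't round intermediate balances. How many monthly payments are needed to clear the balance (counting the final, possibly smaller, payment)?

Monthly rate r = 17.7%/12 = 1.475% = 0.01475.
Recurrence: B ← B·(1+r) − $274.00.
Month 1: interest $129.80; balance after payment $8,655.80.
Month 2: interest $127.67; balance after payment $8,509.47.
Closed form: n = −ln(1 − rB₀/P)/ln(1+r) = −ln(0.52628)/ln(1.01475) ≈ 43.841, so the balance reaches zero during payment 44.

44 payments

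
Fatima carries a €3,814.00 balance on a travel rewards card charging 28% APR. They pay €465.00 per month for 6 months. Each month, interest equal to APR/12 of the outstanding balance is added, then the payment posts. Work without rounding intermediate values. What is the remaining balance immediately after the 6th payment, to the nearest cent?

€1,422.19

Monthly rate r = 28%/12 = 2.33333% = 0.0233333.
Each month: B ← B·(1+r) − €465.00.
Month 1: interest €88.99; balance after payment €3,437.99.
Month 2: interest €80.22; balance after payment €3,053.21.
Month 3: interest €71.24; balance after payment €2,659.45.
Month 4: interest €62.05; balance after payment €2,256.51.
Month 5: interest €52.65; balance after payment €1,844.16.
Month 6: interest €43.03; balance after payment €1,422.19.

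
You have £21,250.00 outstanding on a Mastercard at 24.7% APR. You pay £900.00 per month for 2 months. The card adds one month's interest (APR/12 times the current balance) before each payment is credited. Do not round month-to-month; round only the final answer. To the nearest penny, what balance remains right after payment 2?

Monthly rate r = 24.7%/12 = 2.05833% = 0.0205833.
Each month: B ← B·(1+r) − £900.00.
Month 1: interest £437.40; balance after payment £20,787.40.
Month 2: interest £427.87; balance after payment £20,315.27.

£20,315.27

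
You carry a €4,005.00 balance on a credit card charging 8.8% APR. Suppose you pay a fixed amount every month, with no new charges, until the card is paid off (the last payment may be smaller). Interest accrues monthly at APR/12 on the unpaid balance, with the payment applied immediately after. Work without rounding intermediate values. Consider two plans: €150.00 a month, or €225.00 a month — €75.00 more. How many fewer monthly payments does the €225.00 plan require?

Monthly rate r = 8.8%/12 = 0.733333% = 0.00733333.
At €150.00/mo: n = ⌈−ln(1 − rB₀/P)/ln(1+r)⌉ = 30 payments (last €123.60); total interest = total paid − €4,005.00 = €468.60.
At €225.00/mo: 20 payments (last €32.45); total interest €302.45.
Payments saved = 30 − 20 = 10.

10 fewer payments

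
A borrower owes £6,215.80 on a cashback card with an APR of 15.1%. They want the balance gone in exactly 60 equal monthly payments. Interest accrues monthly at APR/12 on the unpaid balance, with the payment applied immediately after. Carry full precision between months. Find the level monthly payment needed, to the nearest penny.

Monthly rate r = 15.1%/12 = 1.25833% = 0.0125833.
Level-payment amortization: P = B₀·r / (1 − (1+r)^(−n)) = 6215.80·0.0125833 / (1 − 1.01258^(−60)).
Denominator 1 − (1+r)^(−60) = 0.527770068.
P = 78.2155 / 0.527770068 ≈ 148.20.

£148.20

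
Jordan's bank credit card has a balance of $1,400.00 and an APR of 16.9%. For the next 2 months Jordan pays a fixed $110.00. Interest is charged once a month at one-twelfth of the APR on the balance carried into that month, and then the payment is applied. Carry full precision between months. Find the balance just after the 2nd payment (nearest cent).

Monthly rate r = 16.9%/12 = 1.40833% = 0.0140833.
Each month: B ← B·(1+r) − $110.00.
Month 1: interest $19.72; balance after payment $1,309.72.
Month 2: interest $18.45; balance after payment $1,218.16.

$1,218.16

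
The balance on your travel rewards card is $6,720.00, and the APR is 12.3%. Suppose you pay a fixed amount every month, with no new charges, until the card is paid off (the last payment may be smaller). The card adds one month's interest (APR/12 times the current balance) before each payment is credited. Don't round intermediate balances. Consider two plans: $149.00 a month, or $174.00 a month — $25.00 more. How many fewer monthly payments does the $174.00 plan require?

11 fewer payments

Monthly rate r = 12.3%/12 = 1.025% = 0.01025.
At $149.00/mo: n = ⌈−ln(1 − rB₀/P)/ln(1+r)⌉ = 61 payments (last $125.05); total interest = total paid − $6,720.00 = $2,345.05.
At $174.00/mo: 50 payments (last $72.89); total interest $1,878.89.
Payments saved = 61 − 50 = 11.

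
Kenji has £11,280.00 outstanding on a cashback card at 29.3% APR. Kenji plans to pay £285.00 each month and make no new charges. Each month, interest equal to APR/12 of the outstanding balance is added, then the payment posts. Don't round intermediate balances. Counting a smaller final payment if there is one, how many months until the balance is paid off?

141 payments

Monthly rate r = 29.3%/12 = 2.44167% = 0.0244167.
Recurrence: B ← B·(1+r) − £285.00.
Month 1: interest £275.42; balance after payment £11,270.42.
Month 2: interest £275.19; balance after payment £11,260.61.
Closed form: n = −ln(1 − rB₀/P)/ln(1+r) = −ln(0.033614)/ln(1.02442) ≈ 140.644, so the balance reaches zero during payment 141.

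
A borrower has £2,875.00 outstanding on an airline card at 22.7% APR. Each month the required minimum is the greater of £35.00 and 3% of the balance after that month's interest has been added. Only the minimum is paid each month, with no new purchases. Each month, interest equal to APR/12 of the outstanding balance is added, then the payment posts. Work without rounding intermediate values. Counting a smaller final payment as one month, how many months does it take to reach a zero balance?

131 months

Monthly rate r = 22.7%/12 = 1.89167% = 0.0189167.
While 3% of the post-interest balance exceeds £35.00, each month B ← (B·(1+r))·(1 − 0.03), i.e. B shrinks by the factor (1+r)·0.97 = 0.98835.
This holds for months 1–79. Entering month 80 the balance is £1,139.09; 3% of the post-interest balance is now below £35.00, so the flat £35.00 minimum applies from here.
From month 80 a fixed £35.00 at rate r clears £1,139.09 in 52 more payments. Total: 79 + 52 = 131 months.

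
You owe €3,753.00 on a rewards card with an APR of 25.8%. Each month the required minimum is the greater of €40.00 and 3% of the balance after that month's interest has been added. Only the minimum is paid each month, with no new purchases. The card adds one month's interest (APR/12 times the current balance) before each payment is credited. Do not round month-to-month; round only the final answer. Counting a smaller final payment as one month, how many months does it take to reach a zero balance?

Monthly rate r = 25.8%/12 = 2.15% = 0.0215.
While 3% of the post-interest balance exceeds €40.00, each month B ← (B·(1+r))·(1 − 0.03), i.e. B shrinks by the factor (1+r)·0.97 = 0.99086.
This holds for months 1–115. Entering month 116 the balance is €1,304.79; 3% of the post-interest balance is now below €40.00, so the flat €40.00 minimum applies from here.
From month 116 a fixed €40.00 at rate r clears €1,304.79 in 57 more payments. Total: 115 + 57 = 172 months.

172 months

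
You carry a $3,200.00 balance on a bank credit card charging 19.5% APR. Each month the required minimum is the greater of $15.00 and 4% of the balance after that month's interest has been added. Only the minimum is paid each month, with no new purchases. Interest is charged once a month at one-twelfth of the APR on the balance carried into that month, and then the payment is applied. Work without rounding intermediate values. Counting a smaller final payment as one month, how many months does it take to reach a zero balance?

120 months

Monthly rate r = 19.5%/12 = 1.625% = 0.01625.
While 4% of the post-interest balance exceeds $15.00, each month B ← (B·(1+r))·(1 − 0.04), i.e. B shrinks by the factor (1+r)·0.96 = 0.9756.
This holds for months 1–88. Entering month 89 the balance is $363.97; 4% of the post-interest balance is now below $15.00, so the flat $15.00 minimum applies from here.
From month 89 a fixed $15.00 at rate r clears $363.97 in 32 more payments. Total: 88 + 32 = 120 months.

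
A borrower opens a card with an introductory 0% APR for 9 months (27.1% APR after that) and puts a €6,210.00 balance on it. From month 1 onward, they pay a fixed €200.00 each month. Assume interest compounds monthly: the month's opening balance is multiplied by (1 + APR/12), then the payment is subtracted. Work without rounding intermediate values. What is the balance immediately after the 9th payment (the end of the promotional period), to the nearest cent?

Promo months 1–9 at r₀ = 0%/12 = 0; months 10+ at r₁ = 27.1%/12 = 0.0225833.
After month 9 (no interest yet): B = €6,210.00 − 9·€200.00 = €4,410.00.

€4,410.00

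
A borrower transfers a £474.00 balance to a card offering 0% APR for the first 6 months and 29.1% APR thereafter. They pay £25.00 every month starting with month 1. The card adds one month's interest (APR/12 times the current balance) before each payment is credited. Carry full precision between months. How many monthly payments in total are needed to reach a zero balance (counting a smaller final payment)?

22 payments

Promo months 1–6 at r₀ = 0%/12 = 0; months 7+ at r₁ = 29.1%/12 = 0.02425.
After month 6 (no interest yet): B = £474.00 − 6·£25.00 = £324.00.
Then at r₁ with £25.00/mo: n₂ = −ln(1 − r₁·B/P)/ln(1+r₁) ≈ 15.75 → 16 more payments.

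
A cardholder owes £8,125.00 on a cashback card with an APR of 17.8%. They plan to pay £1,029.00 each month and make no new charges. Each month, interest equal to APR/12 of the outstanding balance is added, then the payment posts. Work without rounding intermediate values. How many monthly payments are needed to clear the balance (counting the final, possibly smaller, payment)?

9 payments

Monthly rate r = 17.8%/12 = 1.48333% = 0.0148333.
Recurrence: B ← B·(1+r) − £1,029.00.
Month 1: interest £120.52; balance after payment £7,216.52.
Month 2: interest £107.05; balance after payment £6,294.57.
Closed form: n = −ln(1 − rB₀/P)/ln(1+r) = −ln(0.88288)/ln(1.01483) ≈ 8.460, so the balance reaches zero during payment 9.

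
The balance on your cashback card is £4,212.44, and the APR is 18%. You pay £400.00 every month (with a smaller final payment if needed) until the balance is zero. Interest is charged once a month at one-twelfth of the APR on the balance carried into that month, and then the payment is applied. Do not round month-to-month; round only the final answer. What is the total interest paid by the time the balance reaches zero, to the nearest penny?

£407.55

Monthly rate r = 18%/12 = 1.5% = 0.015.
Payoff takes n = ⌈−ln(1 − rB₀/P)/ln(1+r)⌉ = ⌈11.548⌉ = 12 payments; the last is £219.99.
Total paid = 11·£400.00 + £219.99 = £4,619.99.
Total interest = total paid − principal = £4,619.99 − £4,212.44 = £407.55.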